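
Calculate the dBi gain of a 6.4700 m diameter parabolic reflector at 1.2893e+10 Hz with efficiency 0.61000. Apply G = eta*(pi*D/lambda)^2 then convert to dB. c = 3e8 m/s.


lambda = c / f = 3.0000e+08 / 1.2893e+10 = 0.02326844 m
G_linear = 0.61000 * (pi * 6.4700 / 0.02326844)^2 = 465482.8
G_dBi = 10 * log10(465482.8) = 56.68 dBi

56.68 dBi


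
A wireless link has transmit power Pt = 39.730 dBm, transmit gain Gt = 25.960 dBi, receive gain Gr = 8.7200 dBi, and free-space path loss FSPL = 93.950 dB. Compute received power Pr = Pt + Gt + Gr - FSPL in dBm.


Pr = 39.730 + 25.960 + 8.7200 - 93.950 = -19.54 dBm

-19.54 dBm


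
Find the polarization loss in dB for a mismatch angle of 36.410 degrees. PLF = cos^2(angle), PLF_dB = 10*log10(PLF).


PLF_linear = cos^2(36.410 deg) = 0.6476873
PLF_dB = 10 * log10(0.6476873) = -1.886 dB

-1.886 dB


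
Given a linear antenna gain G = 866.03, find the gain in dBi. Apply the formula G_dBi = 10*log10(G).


G_dBi = 10 * log10(866.03) = 29.38 dBi

29.38 dBi


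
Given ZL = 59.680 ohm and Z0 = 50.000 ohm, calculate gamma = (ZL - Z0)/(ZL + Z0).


gamma = (59.680 - 50.000) / (59.680 + 50.000) = 0.08826

0.08826


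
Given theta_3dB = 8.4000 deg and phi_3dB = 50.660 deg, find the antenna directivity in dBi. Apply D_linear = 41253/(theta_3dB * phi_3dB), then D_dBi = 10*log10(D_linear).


D_linear = 41253 / (8.4000 * 50.660) = 96.94180
D_dBi = 10 * log10(96.94180) = 19.87 dBi

19.87 dBi


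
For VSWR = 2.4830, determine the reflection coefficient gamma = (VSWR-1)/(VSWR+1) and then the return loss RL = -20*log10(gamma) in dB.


gamma = (2.4830 - 1) / (2.4830 + 1) = 0.4257824
RL = -20 * log10(0.4257824) = 7.416 dB

7.416 dB


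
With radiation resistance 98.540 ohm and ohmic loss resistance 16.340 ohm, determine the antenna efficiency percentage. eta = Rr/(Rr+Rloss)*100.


eta = 98.540 / (98.540 + 16.340) * 100 = 85.78%

85.78%


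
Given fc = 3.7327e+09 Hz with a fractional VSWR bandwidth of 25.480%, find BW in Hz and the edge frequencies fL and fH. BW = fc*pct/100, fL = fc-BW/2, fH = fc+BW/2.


BW = 3.7327e+09 * 25.480/100 = 9.510920e+08 Hz
fL = 3.7327e+09 - 9.510920e+08/2 = 3.257e+09 Hz
fH = 3.7327e+09 + 9.510920e+08/2 = 4.208e+09 Hz

BW=9.511e+08 Hz, fL=3.257e+09 Hz, fH=4.208e+09 Hz


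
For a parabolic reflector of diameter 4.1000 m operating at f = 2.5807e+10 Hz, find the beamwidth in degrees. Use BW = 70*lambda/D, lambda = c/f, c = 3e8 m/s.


lambda = c / f = 3.0000e+08 / 2.5807e+10 = 0.01162475 m
BW = 70 * 0.01162475 / 4.1000 = 0.1985 deg

0.1985 deg


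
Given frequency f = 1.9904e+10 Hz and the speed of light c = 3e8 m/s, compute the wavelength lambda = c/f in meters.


lambda = c / f = 3.0000e+08 / 1.9904e+10 = 0.01507 m

0.01507 m


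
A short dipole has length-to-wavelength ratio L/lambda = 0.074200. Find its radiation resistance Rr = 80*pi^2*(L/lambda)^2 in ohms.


Rr = 80 * pi^2 * (0.074200)^2 = 80 * 9.869604 * 5.505640e-03 = 4.347 ohm

4.347 ohm


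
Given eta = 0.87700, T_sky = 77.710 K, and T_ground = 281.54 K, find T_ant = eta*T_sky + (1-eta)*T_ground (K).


T_ant = 0.87700 * 77.710 + (1 - 0.87700) * 281.54 = 102.8 K

102.8 K


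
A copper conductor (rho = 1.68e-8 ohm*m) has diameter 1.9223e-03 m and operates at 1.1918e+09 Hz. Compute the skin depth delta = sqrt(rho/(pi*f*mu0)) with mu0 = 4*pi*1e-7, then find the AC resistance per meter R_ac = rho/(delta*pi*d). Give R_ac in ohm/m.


delta = sqrt(1.68e-8 / (pi * 1.1918e+09 * 4*pi*1e-7)) = 1.889614e-06 m
R_ac = 1.68e-8 / (1.889614e-06 * pi * 1.9223e-03) = 1.472 ohm/m

1.472 ohm/m


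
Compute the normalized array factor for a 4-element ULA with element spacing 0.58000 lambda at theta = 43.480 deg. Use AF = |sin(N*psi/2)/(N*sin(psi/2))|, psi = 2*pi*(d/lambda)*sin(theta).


psi = 2*pi*0.58000*sin(43.480 deg) = 2.507612 rad
AF = |sin(4*2.507612/2) / (4*sin(2.507612/2))| = 0.2511

0.2511


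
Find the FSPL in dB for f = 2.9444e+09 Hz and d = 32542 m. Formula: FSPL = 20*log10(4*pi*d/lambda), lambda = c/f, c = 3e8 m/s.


lambda = c / f = 3.0000e+08 / 2.9444e+09 = 0.1018883 m
FSPL = 20 * log10(4*pi*32542/0.1018883) = 132.1 dB

132.1 dB


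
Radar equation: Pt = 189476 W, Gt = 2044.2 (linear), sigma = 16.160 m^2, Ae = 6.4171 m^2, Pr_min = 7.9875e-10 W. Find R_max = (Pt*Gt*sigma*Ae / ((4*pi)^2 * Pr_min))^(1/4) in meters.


R^4 = 189476*2044.2*16.160*6.4171 / ((4*pi)^2 * 7.9875e-10) = 3.184397e+17
R_max = 3.184397e+17^0.25 = 23755 m

23755 m


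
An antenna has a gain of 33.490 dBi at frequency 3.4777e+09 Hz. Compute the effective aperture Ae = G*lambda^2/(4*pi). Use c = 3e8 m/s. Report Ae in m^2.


lambda = c / f = 3.0000e+08 / 3.4777e+09 = 0.08626391 m
G_linear = 10^(33.490/10) = 2233.572
Ae = G_linear * lambda^2 / (4*pi) = 2233.572 * 0.08626391^2 / (4*pi) = 1.323 m^2

1.323 m^2


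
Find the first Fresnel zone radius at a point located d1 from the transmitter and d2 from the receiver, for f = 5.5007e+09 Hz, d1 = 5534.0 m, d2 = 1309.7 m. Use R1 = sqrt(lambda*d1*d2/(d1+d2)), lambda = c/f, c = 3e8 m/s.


lambda = c / f = 3.0000e+08 / 5.5007e+09 = 0.05453851 m
R1 = sqrt(0.05453851 * 5534.0 * 1309.7 / (5534.0 + 1309.7)) = 7.600 m

7.600 m


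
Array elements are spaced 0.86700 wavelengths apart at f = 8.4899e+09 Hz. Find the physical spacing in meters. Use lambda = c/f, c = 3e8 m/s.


lambda = c / f = 3.0000e+08 / 8.4899e+09 = 0.03533611 m
d = 0.86700 * 0.03533611 = 0.03064 m

0.03064 m


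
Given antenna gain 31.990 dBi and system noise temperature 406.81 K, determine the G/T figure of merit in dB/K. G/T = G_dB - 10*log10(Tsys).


G/T = 31.990 - 10*log10(406.81) = 31.990 - 26.09392 = 5.896 dB/K

5.896 dB/K


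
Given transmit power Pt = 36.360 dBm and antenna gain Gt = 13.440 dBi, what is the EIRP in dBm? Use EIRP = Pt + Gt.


EIRP = Pt + Gt = 36.360 + 13.440 = 49.80 dBm

49.80 dBm


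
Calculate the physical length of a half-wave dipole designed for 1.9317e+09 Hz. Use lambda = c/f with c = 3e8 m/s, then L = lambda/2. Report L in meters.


lambda = c / f = 3.0000e+08 / 1.9317e+09 = 0.1553036 m
L = lambda / 2 = 0.1553036 / 2 = 0.07765 m

0.07765 m


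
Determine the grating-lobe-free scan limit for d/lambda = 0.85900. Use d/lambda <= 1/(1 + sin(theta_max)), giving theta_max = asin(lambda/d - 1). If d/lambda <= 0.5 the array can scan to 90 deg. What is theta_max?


lambda/d - 1 = 1/0.85900 - 1 = 0.1641444
theta_max = asin(0.1641444) = 9.448 deg

9.448 deg


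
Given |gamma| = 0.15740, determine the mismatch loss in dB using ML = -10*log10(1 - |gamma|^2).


ML = -10 * log10(1 - 0.15740^2) = -10 * log10(0.97522524) = 0.1090 dB

0.1090 dB


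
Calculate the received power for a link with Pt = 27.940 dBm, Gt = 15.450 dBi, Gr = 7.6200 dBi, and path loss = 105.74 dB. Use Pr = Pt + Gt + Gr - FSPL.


Pr = 27.940 + 15.450 + 7.6200 - 105.74 = -54.73 dBm

-54.73 dBm


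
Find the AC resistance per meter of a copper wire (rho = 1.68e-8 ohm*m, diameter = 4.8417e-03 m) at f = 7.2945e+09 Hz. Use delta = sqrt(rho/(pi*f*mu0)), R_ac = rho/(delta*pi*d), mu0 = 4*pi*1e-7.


delta = sqrt(1.68e-8 / (pi * 7.2945e+09 * 4*pi*1e-7)) = 7.637953e-07 m
R_ac = 1.68e-8 / (7.637953e-07 * pi * 4.8417e-03) = 1.446 ohm/m

1.446 ohm/m


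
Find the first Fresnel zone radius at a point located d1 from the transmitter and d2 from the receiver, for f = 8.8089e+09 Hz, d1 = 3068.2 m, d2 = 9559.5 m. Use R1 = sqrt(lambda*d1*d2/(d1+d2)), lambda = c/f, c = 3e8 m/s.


lambda = c / f = 3.0000e+08 / 8.8089e+09 = 0.03405647 m
R1 = sqrt(0.03405647 * 3068.2 * 9559.5 / (3068.2 + 9559.5)) = 8.894 m

8.894 m


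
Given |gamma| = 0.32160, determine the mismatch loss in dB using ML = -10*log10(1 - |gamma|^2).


ML = -10 * log10(1 - 0.32160^2) = -10 * log10(0.89657344) = 0.4741 dB

0.4741 dB


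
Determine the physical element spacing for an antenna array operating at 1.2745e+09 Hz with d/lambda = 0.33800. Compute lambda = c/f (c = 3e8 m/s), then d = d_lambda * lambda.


lambda = c / f = 3.0000e+08 / 1.2745e+09 = 0.2353864 m
d = 0.33800 * 0.2353864 = 0.07956 m

0.07956 m


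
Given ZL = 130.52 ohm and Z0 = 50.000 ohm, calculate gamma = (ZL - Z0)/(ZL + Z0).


gamma = (130.52 - 50.000) / (130.52 + 50.000) = 0.4460

0.4460


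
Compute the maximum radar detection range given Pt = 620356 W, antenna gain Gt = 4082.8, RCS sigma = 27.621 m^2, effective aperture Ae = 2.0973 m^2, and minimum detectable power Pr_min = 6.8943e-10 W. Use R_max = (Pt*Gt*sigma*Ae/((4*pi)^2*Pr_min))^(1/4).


R^4 = 620356*4082.8*27.621*2.0973 / ((4*pi)^2 * 6.8943e-10) = 1.347687e+18
R_max = 1.347687e+18^0.25 = 34072 m

34072 m


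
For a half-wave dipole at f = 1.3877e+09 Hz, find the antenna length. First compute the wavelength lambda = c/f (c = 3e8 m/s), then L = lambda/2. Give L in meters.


lambda = c / f = 3.0000e+08 / 1.3877e+09 = 0.2161851 m
L = lambda / 2 = 0.2161851 / 2 = 0.1081 m

0.1081 m


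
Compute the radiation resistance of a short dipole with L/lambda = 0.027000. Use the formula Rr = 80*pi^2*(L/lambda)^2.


Rr = 80 * pi^2 * (0.027000)^2 = 80 * 9.869604 * 7.290000e-04 = 0.5756 ohm

0.5756 ohm


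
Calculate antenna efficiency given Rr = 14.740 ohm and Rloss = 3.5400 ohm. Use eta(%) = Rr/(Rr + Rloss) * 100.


eta = 14.740 / (14.740 + 3.5400) * 100 = 80.63%

80.63%


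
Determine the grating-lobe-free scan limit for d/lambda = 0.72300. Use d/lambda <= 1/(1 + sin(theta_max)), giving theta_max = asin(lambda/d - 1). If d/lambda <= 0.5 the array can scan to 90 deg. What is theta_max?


lambda/d - 1 = 1/0.72300 - 1 = 0.3831259
theta_max = asin(0.3831259) = 22.53 deg

22.53 deg


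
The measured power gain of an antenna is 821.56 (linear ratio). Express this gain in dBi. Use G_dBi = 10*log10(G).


G_dBi = 10 * log10(821.56) = 29.15 dBi

29.15 dBi


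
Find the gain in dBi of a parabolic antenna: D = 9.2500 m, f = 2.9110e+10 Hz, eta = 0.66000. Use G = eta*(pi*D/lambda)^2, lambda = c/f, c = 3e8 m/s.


lambda = c / f = 3.0000e+08 / 2.9110e+10 = 0.01030574 m
G_linear = 0.66000 * (pi * 9.2500 / 0.01030574)^2 = 5.247697e+06
G_dBi = 10 * log10(5.247697e+06) = 67.20 dBi

67.20 dBi


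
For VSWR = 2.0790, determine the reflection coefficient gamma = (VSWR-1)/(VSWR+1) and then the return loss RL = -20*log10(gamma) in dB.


gamma = (2.0790 - 1) / (2.0790 + 1) = 0.3504385
RL = -20 * log10(0.3504385) = 9.108 dB

9.108 dB


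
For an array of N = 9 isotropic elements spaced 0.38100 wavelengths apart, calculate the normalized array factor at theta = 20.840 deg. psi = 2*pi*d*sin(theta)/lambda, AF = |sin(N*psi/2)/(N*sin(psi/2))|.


psi = 2*pi*0.38100*sin(20.840 deg) = 0.8516504 rad
AF = |sin(9*0.8516504/2) / (9*sin(0.8516504/2))| = 0.1714

0.1714


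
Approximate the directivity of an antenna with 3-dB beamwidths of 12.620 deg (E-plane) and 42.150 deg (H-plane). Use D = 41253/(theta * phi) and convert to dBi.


D_linear = 41253 / (12.620 * 42.150) = 77.55300
D_dBi = 10 * log10(77.55300) = 18.90 dBi

18.90 dBi


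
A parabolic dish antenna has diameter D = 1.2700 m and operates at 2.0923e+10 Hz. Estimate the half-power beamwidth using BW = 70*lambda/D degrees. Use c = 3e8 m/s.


lambda = c / f = 3.0000e+08 / 2.0923e+10 = 0.01433829 m
BW = 70 * 0.01433829 / 1.2700 = 0.7903 deg

0.7903 deg


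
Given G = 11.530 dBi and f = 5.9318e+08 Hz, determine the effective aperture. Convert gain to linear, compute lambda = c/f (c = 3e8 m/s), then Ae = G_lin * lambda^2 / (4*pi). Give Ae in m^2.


lambda = c / f = 3.0000e+08 / 5.9318e+08 = 0.5057487 m
G_linear = 10^(11.530/10) = 14.22329
Ae = G_linear * lambda^2 / (4*pi) = 14.22329 * 0.5057487^2 / (4*pi) = 0.2895 m^2

0.2895 m^2


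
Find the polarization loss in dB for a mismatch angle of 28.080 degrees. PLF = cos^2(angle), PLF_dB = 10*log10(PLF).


PLF_linear = cos^2(28.080 deg) = 0.7784378
PLF_dB = 10 * log10(0.7784378) = -1.088 dB

-1.088 dB


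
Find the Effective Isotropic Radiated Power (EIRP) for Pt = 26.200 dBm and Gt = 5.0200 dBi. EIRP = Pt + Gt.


EIRP = Pt + Gt = 26.200 + 5.0200 = 31.22 dBm

31.22 dBm


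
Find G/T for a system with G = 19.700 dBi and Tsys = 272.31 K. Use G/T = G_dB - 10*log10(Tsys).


G/T = 19.700 - 10*log10(272.31) = 19.700 - 24.35064 = -4.651 dB/K

-4.651 dB/K


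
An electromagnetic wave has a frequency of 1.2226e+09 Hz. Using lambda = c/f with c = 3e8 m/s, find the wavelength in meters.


lambda = c / f = 3.0000e+08 / 1.2226e+09 = 0.2454 m

0.2454 m


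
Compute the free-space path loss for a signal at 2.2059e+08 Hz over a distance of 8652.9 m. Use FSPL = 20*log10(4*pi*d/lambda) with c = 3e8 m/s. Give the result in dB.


lambda = c / f = 3.0000e+08 / 2.2059e+08 = 1.359989 m
FSPL = 20 * log10(4*pi*8652.9/1.359989) = 98.06 dB

98.06 dB


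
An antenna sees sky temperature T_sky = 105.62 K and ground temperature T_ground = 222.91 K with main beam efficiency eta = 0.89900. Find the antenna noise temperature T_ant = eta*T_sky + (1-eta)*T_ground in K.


T_ant = 0.89900 * 105.62 + (1 - 0.89900) * 222.91 = 117.5 K

117.5 K


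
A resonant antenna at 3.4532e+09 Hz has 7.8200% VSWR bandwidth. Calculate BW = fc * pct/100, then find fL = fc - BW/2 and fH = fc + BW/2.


BW = 3.4532e+09 * 7.8200/100 = 2.700402e+08 Hz
fL = 3.4532e+09 - 2.700402e+08/2 = 3.318e+09 Hz
fH = 3.4532e+09 + 2.700402e+08/2 = 3.588e+09 Hz

BW=2.700e+08 Hz, fL=3.318e+09 Hz, fH=3.588e+09 Hz


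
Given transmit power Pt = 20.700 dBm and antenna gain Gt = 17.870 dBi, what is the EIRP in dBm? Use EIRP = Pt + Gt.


EIRP = Pt + Gt = 20.700 + 17.870 = 38.57 dBm

38.57 dBm


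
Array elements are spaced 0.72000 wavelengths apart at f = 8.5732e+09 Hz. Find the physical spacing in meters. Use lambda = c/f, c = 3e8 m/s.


lambda = c / f = 3.0000e+08 / 8.5732e+09 = 0.03499277 m
d = 0.72000 * 0.03499277 = 0.02519 m

0.02519 m


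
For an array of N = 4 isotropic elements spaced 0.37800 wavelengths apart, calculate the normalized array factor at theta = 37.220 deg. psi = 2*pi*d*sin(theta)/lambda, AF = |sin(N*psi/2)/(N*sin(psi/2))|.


psi = 2*pi*0.37800*sin(37.220 deg) = 1.436610 rad
AF = |sin(4*1.436610/2) / (4*sin(1.436610/2))| = 0.1007

0.1007


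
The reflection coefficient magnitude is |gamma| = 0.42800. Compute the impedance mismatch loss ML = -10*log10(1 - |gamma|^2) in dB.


ML = -10 * log10(1 - 0.42800^2) = -10 * log10(0.816816) = 0.8788 dB

0.8788 dB


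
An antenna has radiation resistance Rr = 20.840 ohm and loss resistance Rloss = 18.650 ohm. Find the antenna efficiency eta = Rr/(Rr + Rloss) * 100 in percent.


eta = 20.840 / (20.840 + 18.650) * 100 = 52.77%

52.77%


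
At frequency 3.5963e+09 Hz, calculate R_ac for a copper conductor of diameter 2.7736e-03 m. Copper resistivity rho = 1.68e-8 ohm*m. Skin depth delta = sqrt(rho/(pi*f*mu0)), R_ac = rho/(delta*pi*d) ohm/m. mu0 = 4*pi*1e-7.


delta = sqrt(1.68e-8 / (pi * 3.5963e+09 * 4*pi*1e-7)) = 1.087794e-06 m
R_ac = 1.68e-8 / (1.087794e-06 * pi * 2.7736e-03) = 1.772 ohm/m

1.772 ohm/m


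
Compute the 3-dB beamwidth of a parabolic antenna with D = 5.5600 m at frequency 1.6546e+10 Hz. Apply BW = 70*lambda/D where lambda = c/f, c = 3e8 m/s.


lambda = c / f = 3.0000e+08 / 1.6546e+10 = 0.01813127 m
BW = 70 * 0.01813127 / 5.5600 = 0.2283 deg

0.2283 deg


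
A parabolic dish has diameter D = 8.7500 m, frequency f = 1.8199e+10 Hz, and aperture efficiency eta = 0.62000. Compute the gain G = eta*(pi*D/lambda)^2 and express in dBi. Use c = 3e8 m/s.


lambda = c / f = 3.0000e+08 / 1.8199e+10 = 0.01648442 m
G_linear = 0.62000 * (pi * 8.7500 / 0.01648442)^2 = 1.724091e+06
G_dBi = 10 * log10(1.724091e+06) = 62.37 dBi

62.37 dBi


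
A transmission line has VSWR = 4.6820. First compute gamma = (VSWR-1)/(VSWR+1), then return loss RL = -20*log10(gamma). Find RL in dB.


gamma = (4.6820 - 1) / (4.6820 + 1) = 0.6480113
RL = -20 * log10(0.6480113) = 3.768 dB

3.768 dB


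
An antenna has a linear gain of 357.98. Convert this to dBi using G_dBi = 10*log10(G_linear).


G_dBi = 10 * log10(357.98) = 25.54 dBi

25.54 dBi


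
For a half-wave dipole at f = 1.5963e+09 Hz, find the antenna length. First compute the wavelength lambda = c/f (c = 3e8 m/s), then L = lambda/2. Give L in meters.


lambda = c / f = 3.0000e+08 / 1.5963e+09 = 0.1879346 m
L = lambda / 2 = 0.1879346 / 2 = 0.09397 m

0.09397 m


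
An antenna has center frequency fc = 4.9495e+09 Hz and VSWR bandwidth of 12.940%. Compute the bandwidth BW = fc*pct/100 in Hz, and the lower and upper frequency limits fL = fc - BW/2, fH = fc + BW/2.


BW = 4.9495e+09 * 12.940/100 = 6.404653e+08 Hz
fL = 4.9495e+09 - 6.404653e+08/2 = 4.629e+09 Hz
fH = 4.9495e+09 + 6.404653e+08/2 = 5.270e+09 Hz

BW=6.405e+08 Hz, fL=4.629e+09 Hz, fH=5.270e+09 Hz


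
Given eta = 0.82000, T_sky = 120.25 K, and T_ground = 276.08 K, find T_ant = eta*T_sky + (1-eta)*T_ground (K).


T_ant = 0.82000 * 120.25 + (1 - 0.82000) * 276.08 = 148.3 K

148.3 K


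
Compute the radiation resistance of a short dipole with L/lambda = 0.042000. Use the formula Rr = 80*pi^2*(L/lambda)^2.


Rr = 80 * pi^2 * (0.042000)^2 = 80 * 9.869604 * 1.764000e-03 = 1.393 ohm

1.393 ohm


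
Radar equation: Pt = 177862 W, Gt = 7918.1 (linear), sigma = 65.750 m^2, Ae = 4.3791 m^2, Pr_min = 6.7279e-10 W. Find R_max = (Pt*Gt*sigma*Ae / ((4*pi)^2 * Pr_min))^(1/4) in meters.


R^4 = 177862*7918.1*65.750*4.3791 / ((4*pi)^2 * 6.7279e-10) = 3.816678e+18
R_max = 3.816678e+18^0.25 = 44200 m

44200 m


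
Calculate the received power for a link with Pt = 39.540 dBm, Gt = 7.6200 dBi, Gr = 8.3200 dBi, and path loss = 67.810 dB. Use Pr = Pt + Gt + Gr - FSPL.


Pr = 39.540 + 7.6200 + 8.3200 - 67.810 = -12.33 dBm

-12.33 dBm


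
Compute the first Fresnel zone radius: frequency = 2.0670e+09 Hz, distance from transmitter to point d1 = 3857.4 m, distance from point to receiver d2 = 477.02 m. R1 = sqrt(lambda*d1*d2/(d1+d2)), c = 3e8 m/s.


lambda = c / f = 3.0000e+08 / 2.0670e+09 = 0.1451379 m
R1 = sqrt(0.1451379 * 3857.4 * 477.02 / (3857.4 + 477.02)) = 7.849 m

7.849 m


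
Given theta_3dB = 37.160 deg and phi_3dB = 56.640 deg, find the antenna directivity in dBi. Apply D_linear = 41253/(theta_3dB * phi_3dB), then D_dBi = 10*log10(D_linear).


D_linear = 41253 / (37.160 * 56.640) = 19.60002
D_dBi = 10 * log10(19.60002) = 12.92 dBi

12.92 dBi


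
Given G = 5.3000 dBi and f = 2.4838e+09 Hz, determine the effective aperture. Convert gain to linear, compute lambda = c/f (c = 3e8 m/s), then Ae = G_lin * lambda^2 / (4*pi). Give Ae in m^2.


lambda = c / f = 3.0000e+08 / 2.4838e+09 = 0.1207827 m
G_linear = 10^(5.3000/10) = 3.388442
Ae = G_linear * lambda^2 / (4*pi) = 3.388442 * 0.1207827^2 / (4*pi) = 3.934e-03 m^2

3.934e-03 m^2


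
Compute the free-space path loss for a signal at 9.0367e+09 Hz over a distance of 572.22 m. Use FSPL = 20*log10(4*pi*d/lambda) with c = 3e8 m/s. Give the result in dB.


lambda = c / f = 3.0000e+08 / 9.0367e+09 = 0.03319796 m
FSPL = 20 * log10(4*pi*572.22/0.03319796) = 106.7 dB

106.7 dB


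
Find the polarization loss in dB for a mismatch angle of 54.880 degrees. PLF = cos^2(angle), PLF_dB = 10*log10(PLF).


PLF_linear = cos^2(54.880 deg) = 0.3309595
PLF_dB = 10 * log10(0.3309595) = -4.802 dB

-4.802 dB


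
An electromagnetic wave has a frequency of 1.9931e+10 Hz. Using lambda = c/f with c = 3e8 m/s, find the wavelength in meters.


lambda = c / f = 3.0000e+08 / 1.9931e+10 = 0.01505 m

0.01505 m


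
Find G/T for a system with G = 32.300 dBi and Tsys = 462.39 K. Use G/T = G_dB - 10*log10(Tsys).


G/T = 32.300 - 10*log10(462.39) = 32.300 - 26.65008 = 5.650 dB/K

5.650 dB/K


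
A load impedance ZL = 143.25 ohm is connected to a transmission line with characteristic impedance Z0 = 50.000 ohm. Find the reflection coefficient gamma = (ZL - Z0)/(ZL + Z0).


gamma = (143.25 - 50.000) / (143.25 + 50.000) = 0.4825

0.4825


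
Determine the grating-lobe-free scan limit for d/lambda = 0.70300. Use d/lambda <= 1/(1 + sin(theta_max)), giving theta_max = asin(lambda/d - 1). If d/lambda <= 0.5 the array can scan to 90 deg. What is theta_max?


lambda/d - 1 = 1/0.70300 - 1 = 0.4224751
theta_max = asin(0.4224751) = 24.99 deg

24.99 deg


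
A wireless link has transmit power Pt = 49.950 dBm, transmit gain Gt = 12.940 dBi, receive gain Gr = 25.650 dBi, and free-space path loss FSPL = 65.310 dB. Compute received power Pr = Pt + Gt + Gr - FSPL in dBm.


Pr = 49.950 + 12.940 + 25.650 - 65.310 = 23.23 dBm

23.23 dBm


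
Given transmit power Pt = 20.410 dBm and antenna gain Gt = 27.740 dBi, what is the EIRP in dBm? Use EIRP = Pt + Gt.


EIRP = Pt + Gt = 20.410 + 27.740 = 48.15 dBm

48.15 dBm


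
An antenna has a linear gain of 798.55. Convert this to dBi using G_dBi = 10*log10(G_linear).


G_dBi = 10 * log10(798.55) = 29.02 dBi

29.02 dBi


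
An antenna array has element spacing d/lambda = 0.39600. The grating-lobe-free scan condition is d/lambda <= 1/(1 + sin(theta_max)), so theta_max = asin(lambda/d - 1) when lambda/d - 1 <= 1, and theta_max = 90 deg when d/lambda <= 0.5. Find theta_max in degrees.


lambda/d - 1 = 1/0.39600 - 1 = 1.525253 >= 1
d/lambda <= 0.5, so the array can scan to endfire without grating lobes: theta_max = 90 deg

90 deg


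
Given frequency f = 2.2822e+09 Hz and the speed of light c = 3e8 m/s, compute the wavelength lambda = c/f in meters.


lambda = c / f = 3.0000e+08 / 2.2822e+09 = 0.1315 m

0.1315 m


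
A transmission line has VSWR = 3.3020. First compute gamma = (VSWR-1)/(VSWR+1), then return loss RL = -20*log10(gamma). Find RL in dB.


gamma = (3.3020 - 1) / (3.3020 + 1) = 0.5351000
RL = -20 * log10(0.5351000) = 5.431 dB

5.431 dB


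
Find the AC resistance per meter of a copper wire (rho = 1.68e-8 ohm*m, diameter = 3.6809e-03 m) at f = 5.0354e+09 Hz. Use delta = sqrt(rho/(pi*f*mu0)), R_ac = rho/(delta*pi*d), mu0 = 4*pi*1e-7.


delta = sqrt(1.68e-8 / (pi * 5.0354e+09 * 4*pi*1e-7)) = 9.193011e-07 m
R_ac = 1.68e-8 / (9.193011e-07 * pi * 3.6809e-03) = 1.580 ohm/m

1.580 ohm/m


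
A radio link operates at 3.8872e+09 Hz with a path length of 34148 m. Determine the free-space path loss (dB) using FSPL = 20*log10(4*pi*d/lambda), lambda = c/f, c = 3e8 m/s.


lambda = c / f = 3.0000e+08 / 3.8872e+09 = 0.07717637 m
FSPL = 20 * log10(4*pi*34148/0.07717637) = 134.9 dB

134.9 dB


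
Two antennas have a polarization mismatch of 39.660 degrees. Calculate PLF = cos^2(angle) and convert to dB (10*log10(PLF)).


PLF_linear = cos^2(39.660 deg) = 0.5926618
PLF_dB = 10 * log10(0.5926618) = -2.272 dB

-2.272 dB


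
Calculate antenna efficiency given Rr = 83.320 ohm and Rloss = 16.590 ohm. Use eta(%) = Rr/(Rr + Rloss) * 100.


eta = 83.320 / (83.320 + 16.590) * 100 = 83.40%

83.40%


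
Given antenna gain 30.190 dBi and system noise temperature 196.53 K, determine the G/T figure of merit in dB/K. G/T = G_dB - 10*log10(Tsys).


G/T = 30.190 - 10*log10(196.53) = 30.190 - 22.93429 = 7.256 dB/K

7.256 dB/K


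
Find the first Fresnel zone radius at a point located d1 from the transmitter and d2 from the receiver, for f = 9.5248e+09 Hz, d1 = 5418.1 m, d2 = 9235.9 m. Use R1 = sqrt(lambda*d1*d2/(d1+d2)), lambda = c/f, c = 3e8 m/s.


lambda = c / f = 3.0000e+08 / 9.5248e+09 = 0.03149672 m
R1 = sqrt(0.03149672 * 5418.1 * 9235.9 / (5418.1 + 9235.9)) = 10.37 m

10.37 m


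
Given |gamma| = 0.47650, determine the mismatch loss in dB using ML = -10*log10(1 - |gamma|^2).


ML = -10 * log10(1 - 0.47650^2) = -10 * log10(0.77294775) = 1.118 dB

1.118 dB


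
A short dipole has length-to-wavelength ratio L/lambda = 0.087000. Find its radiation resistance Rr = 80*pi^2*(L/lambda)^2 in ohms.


Rr = 80 * pi^2 * (0.087000)^2 = 80 * 9.869604 * 7.569000e-03 = 5.976 ohm

5.976 ohm


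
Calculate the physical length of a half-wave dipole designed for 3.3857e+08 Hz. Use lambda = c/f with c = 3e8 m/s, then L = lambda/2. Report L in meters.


lambda = c / f = 3.0000e+08 / 3.3857e+08 = 0.8860797 m
L = lambda / 2 = 0.8860797 / 2 = 0.4430 m

0.4430 m


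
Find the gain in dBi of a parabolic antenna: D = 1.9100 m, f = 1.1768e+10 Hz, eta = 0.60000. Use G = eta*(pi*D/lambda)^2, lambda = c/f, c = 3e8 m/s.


lambda = c / f = 3.0000e+08 / 1.1768e+10 = 0.02549286 m
G_linear = 0.60000 * (pi * 1.9100 / 0.02549286)^2 = 33241.50
G_dBi = 10 * log10(33241.50) = 45.22 dBi

45.22 dBi


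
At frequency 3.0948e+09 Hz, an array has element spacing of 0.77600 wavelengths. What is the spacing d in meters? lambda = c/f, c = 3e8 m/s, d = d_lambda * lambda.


lambda = c / f = 3.0000e+08 / 3.0948e+09 = 0.09693680 m
d = 0.77600 * 0.09693680 = 0.07522 m

0.07522 m


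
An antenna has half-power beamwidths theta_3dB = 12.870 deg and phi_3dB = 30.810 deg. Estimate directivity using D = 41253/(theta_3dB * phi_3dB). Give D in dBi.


D_linear = 41253 / (12.870 * 30.810) = 104.0364
D_dBi = 10 * log10(104.0364) = 20.17 dBi

20.17 dBi


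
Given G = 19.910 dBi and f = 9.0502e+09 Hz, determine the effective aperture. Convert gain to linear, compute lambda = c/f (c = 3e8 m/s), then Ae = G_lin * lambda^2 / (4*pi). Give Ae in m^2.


lambda = c / f = 3.0000e+08 / 9.0502e+09 = 0.03314844 m
G_linear = 10^(19.910/10) = 97.94900
Ae = G_linear * lambda^2 / (4*pi) = 97.94900 * 0.03314844^2 / (4*pi) = 8.565e-03 m^2

8.565e-03 m^2


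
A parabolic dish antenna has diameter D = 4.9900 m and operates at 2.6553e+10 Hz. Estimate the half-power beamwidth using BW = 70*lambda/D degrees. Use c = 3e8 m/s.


lambda = c / f = 3.0000e+08 / 2.6553e+10 = 0.01129816 m
BW = 70 * 0.01129816 / 4.9900 = 0.1585 deg

0.1585 deg


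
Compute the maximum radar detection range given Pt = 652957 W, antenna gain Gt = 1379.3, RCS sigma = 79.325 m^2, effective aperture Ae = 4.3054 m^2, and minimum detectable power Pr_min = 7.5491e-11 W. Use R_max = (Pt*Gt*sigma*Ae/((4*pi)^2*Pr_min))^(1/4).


R^4 = 652957*1379.3*79.325*4.3054 / ((4*pi)^2 * 7.5491e-11) = 2.580192e+19
R_max = 2.580192e+19^0.25 = 71271 m

71271 m


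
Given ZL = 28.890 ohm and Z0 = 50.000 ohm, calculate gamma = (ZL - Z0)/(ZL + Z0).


gamma = (28.890 - 50.000) / (28.890 + 50.000) = -0.2676

-0.2676


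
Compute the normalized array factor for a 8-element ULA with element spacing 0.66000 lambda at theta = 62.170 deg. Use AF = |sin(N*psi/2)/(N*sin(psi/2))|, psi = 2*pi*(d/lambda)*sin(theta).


psi = 2*pi*0.66000*sin(62.170 deg) = 3.667258 rad
AF = |sin(8*3.667258/2) / (8*sin(3.667258/2))| = 0.1116

0.1116


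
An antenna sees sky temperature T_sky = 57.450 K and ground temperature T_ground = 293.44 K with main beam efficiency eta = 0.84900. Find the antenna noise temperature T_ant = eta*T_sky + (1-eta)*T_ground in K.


T_ant = 0.84900 * 57.450 + (1 - 0.84900) * 293.44 = 93.08 K

93.08 K


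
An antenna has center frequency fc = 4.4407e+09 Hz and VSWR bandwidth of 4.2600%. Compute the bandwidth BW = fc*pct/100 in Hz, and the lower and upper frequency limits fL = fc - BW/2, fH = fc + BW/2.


BW = 4.4407e+09 * 4.2600/100 = 1.891738e+08 Hz
fL = 4.4407e+09 - 1.891738e+08/2 = 4.346e+09 Hz
fH = 4.4407e+09 + 1.891738e+08/2 = 4.535e+09 Hz

BW=1.892e+08 Hz, fL=4.346e+09 Hz, fH=4.535e+09 Hz


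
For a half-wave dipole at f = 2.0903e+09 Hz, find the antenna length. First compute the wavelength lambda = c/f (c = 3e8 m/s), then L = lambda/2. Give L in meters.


lambda = c / f = 3.0000e+08 / 2.0903e+09 = 0.1435201 m
L = lambda / 2 = 0.1435201 / 2 = 0.07176 m

0.07176 m


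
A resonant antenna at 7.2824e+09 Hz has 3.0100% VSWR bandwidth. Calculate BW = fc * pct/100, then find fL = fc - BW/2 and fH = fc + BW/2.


BW = 7.2824e+09 * 3.0100/100 = 2.192002e+08 Hz
fL = 7.2824e+09 - 2.192002e+08/2 = 7.173e+09 Hz
fH = 7.2824e+09 + 2.192002e+08/2 = 7.392e+09 Hz

BW=2.192e+08 Hz, fL=7.173e+09 Hz, fH=7.392e+09 Hz


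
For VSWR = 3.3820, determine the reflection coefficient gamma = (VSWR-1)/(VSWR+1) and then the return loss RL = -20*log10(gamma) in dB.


gamma = (3.3820 - 1) / (3.3820 + 1) = 0.5435874
RL = -20 * log10(0.5435874) = 5.295 dB

5.295 dB


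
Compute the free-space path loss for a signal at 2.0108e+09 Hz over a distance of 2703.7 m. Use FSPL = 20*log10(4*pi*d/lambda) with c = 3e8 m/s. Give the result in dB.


lambda = c / f = 3.0000e+08 / 2.0108e+09 = 0.1491944 m
FSPL = 20 * log10(4*pi*2703.7/0.1491944) = 107.1 dB

107.1 dB


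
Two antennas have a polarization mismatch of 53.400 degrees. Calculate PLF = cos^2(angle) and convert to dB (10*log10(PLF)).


PLF_linear = cos^2(53.400 deg) = 0.3554841
PLF_dB = 10 * log10(0.3554841) = -4.492 dB

-4.492 dB


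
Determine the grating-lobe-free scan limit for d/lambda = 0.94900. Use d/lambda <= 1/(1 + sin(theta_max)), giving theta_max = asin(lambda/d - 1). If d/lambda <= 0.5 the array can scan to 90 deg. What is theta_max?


lambda/d - 1 = 1/0.94900 - 1 = 0.05374078
theta_max = asin(0.05374078) = 3.081 deg

3.081 deg


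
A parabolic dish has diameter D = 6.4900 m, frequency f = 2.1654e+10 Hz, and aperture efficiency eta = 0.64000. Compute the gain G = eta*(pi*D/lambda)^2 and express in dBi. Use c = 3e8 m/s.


lambda = c / f = 3.0000e+08 / 2.1654e+10 = 0.01385425 m
G_linear = 0.64000 * (pi * 6.4900 / 0.01385425)^2 = 1.386127e+06
G_dBi = 10 * log10(1.386127e+06) = 61.42 dBi

61.42 dBi


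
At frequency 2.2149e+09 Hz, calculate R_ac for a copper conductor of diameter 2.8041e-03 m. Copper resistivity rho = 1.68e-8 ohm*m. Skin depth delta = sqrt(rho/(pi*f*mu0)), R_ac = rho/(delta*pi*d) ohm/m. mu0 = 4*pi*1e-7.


delta = sqrt(1.68e-8 / (pi * 2.2149e+09 * 4*pi*1e-7)) = 1.386110e-06 m
R_ac = 1.68e-8 / (1.386110e-06 * pi * 2.8041e-03) = 1.376 ohm/m

1.376 ohm/m


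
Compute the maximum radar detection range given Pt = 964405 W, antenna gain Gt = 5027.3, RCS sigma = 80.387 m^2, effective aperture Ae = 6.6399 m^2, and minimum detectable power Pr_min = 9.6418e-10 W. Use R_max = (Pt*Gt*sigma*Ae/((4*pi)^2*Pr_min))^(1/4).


R^4 = 964405*5027.3*80.387*6.6399 / ((4*pi)^2 * 9.6418e-10) = 1.699667e+19
R_max = 1.699667e+19^0.25 = 64208 m

64208 m


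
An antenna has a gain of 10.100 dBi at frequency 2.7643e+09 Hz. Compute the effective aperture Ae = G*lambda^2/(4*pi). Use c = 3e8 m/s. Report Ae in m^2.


lambda = c / f = 3.0000e+08 / 2.7643e+09 = 0.1085266 m
G_linear = 10^(10.100/10) = 10.23293
Ae = G_linear * lambda^2 / (4*pi) = 10.23293 * 0.1085266^2 / (4*pi) = 9.591e-03 m^2

9.591e-03 m^2


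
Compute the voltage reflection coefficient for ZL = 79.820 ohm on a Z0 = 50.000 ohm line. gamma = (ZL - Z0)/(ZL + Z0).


gamma = (79.820 - 50.000) / (79.820 + 50.000) = 0.2297

0.2297


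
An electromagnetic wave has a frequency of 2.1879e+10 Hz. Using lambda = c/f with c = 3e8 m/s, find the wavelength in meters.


lambda = c / f = 3.0000e+08 / 2.1879e+10 = 0.01371 m

0.01371 m


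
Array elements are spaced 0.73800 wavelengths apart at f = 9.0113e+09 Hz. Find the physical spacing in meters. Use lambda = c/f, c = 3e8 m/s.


lambda = c / f = 3.0000e+08 / 9.0113e+09 = 0.03329153 m
d = 0.73800 * 0.03329153 = 0.02457 m

0.02457 m


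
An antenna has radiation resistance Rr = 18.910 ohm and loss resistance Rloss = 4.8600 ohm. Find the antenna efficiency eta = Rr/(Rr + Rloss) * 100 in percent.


eta = 18.910 / (18.910 + 4.8600) * 100 = 79.55%

79.55%


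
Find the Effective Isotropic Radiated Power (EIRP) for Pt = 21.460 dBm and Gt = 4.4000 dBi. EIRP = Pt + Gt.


EIRP = Pt + Gt = 21.460 + 4.4000 = 25.86 dBm

25.86 dBm


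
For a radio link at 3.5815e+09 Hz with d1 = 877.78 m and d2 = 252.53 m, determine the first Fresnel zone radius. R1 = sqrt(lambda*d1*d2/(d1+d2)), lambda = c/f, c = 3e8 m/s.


lambda = c / f = 3.0000e+08 / 3.5815e+09 = 0.08376379 m
R1 = sqrt(0.08376379 * 877.78 * 252.53 / (877.78 + 252.53)) = 4.053 m

4.053 m


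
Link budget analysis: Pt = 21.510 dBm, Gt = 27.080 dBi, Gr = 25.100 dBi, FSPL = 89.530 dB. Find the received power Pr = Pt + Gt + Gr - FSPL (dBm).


Pr = 21.510 + 27.080 + 25.100 - 89.530 = -15.84 dBm

-15.84 dBm


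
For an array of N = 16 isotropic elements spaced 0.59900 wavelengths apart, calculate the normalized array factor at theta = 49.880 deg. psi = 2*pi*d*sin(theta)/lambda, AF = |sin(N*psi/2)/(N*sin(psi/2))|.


psi = 2*pi*0.59900*sin(49.880 deg) = 2.878033 rad
AF = |sin(16*2.878033/2) / (16*sin(2.878033/2))| = 0.05415

0.05415


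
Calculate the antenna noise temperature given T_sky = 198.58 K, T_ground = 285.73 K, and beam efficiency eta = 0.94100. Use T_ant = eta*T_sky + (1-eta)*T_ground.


T_ant = 0.94100 * 198.58 + (1 - 0.94100) * 285.73 = 203.7 K

203.7 K


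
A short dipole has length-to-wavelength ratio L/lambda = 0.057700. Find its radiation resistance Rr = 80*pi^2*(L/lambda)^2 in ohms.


Rr = 80 * pi^2 * (0.057700)^2 = 80 * 9.869604 * 3.329290e-03 = 2.629 ohm

2.629 ohm


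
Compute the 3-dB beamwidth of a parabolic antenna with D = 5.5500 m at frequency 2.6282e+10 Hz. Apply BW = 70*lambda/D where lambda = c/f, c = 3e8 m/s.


lambda = c / f = 3.0000e+08 / 2.6282e+10 = 0.01141466 m
BW = 70 * 0.01141466 / 5.5500 = 0.1440 deg

0.1440 deg


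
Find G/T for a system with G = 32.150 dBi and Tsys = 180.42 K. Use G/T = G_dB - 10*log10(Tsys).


G/T = 32.150 - 10*log10(180.42) = 32.150 - 22.56285 = 9.587 dB/K

9.587 dB/K


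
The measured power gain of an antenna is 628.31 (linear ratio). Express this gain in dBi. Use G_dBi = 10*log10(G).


G_dBi = 10 * log10(628.31) = 27.98 dBi

27.98 dBi


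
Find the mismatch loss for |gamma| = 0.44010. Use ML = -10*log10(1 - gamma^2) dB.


ML = -10 * log10(1 - 0.44010^2) = -10 * log10(0.80631199) = 0.9350 dB

0.9350 dB


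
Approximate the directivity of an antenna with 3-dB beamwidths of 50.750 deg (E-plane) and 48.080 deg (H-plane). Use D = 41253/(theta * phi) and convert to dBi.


D_linear = 41253 / (50.750 * 48.080) = 16.90655
D_dBi = 10 * log10(16.90655) = 12.28 dBi

12.28 dBi


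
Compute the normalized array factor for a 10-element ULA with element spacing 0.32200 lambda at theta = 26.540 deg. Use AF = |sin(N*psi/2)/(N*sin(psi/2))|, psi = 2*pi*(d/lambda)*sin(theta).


psi = 2*pi*0.32200*sin(26.540 deg) = 0.9040049 rad
AF = |sin(10*0.9040049/2) / (10*sin(0.9040049/2))| = 0.2247

0.2247


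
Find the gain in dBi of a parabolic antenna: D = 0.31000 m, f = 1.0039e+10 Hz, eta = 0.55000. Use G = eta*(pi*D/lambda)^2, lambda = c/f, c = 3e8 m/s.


lambda = c / f = 3.0000e+08 / 1.0039e+10 = 0.02988345 m
G_linear = 0.55000 * (pi * 0.31000 / 0.02988345)^2 = 584.1500
G_dBi = 10 * log10(584.1500) = 27.67 dBi

27.67 dBi


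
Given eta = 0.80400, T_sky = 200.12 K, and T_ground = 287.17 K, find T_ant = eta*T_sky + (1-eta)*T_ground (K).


T_ant = 0.80400 * 200.12 + (1 - 0.80400) * 287.17 = 217.2 K

217.2 K


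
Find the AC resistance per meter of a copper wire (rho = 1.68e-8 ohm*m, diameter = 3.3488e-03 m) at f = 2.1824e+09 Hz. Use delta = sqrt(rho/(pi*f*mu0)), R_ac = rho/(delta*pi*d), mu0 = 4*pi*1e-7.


delta = sqrt(1.68e-8 / (pi * 2.1824e+09 * 4*pi*1e-7)) = 1.396393e-06 m
R_ac = 1.68e-8 / (1.396393e-06 * pi * 3.3488e-03) = 1.144 ohm/m

1.144 ohm/m


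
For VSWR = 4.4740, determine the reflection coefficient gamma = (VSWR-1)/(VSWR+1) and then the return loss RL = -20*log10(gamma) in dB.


gamma = (4.4740 - 1) / (4.4740 + 1) = 0.6346365
RL = -20 * log10(0.6346365) = 3.949 dB

3.949 dB


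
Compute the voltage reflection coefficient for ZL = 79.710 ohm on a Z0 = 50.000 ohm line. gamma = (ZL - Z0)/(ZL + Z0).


gamma = (79.710 - 50.000) / (79.710 + 50.000) = 0.2290

0.2290


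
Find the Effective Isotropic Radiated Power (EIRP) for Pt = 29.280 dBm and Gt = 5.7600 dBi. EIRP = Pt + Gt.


EIRP = Pt + Gt = 29.280 + 5.7600 = 35.04 dBm

35.04 dBm


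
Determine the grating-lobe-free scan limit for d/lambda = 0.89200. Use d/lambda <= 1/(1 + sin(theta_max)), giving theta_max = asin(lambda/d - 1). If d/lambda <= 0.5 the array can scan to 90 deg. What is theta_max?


lambda/d - 1 = 1/0.89200 - 1 = 0.1210762
theta_max = asin(0.1210762) = 6.954 deg

6.954 deg


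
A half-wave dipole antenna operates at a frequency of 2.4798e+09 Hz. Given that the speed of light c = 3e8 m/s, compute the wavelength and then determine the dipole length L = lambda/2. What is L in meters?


lambda = c / f = 3.0000e+08 / 2.4798e+09 = 0.1209775 m
L = lambda / 2 = 0.1209775 / 2 = 0.06049 m

0.06049 m


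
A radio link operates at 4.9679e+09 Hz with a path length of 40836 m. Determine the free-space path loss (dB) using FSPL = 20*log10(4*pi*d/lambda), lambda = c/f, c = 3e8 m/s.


lambda = c / f = 3.0000e+08 / 4.9679e+09 = 0.06038769 m
FSPL = 20 * log10(4*pi*40836/0.06038769) = 138.6 dB

138.6 dB


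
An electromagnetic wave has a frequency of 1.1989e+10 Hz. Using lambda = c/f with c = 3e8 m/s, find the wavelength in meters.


lambda = c / f = 3.0000e+08 / 1.1989e+10 = 0.02502 m

0.02502 m


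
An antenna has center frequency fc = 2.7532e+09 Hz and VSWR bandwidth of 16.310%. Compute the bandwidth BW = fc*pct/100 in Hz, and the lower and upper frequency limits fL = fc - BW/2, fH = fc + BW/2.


BW = 2.7532e+09 * 16.310/100 = 4.490469e+08 Hz
fL = 2.7532e+09 - 4.490469e+08/2 = 2.529e+09 Hz
fH = 2.7532e+09 + 4.490469e+08/2 = 2.978e+09 Hz

BW=4.490e+08 Hz, fL=2.529e+09 Hz, fH=2.978e+09 Hz


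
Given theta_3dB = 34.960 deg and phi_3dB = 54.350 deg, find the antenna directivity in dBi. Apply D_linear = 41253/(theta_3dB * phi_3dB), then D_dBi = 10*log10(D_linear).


D_linear = 41253 / (34.960 * 54.350) = 21.71124
D_dBi = 10 * log10(21.71124) = 13.37 dBi

13.37 dBi


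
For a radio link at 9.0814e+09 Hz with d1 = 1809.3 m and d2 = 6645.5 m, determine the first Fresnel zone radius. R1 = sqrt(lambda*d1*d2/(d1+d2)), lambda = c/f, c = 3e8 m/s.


lambda = c / f = 3.0000e+08 / 9.0814e+09 = 0.03303455 m
R1 = sqrt(0.03303455 * 1809.3 * 6645.5 / (1809.3 + 6645.5)) = 6.854 m

6.854 m


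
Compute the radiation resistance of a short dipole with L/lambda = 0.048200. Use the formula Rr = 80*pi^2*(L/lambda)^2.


Rr = 80 * pi^2 * (0.048200)^2 = 80 * 9.869604 * 2.323240e-03 = 1.834 ohm

1.834 ohm


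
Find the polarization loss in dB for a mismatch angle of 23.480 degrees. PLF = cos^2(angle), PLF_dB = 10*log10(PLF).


PLF_linear = cos^2(23.480 deg) = 0.8412544
PLF_dB = 10 * log10(0.8412544) = -0.7507 dB

-0.7507 dB


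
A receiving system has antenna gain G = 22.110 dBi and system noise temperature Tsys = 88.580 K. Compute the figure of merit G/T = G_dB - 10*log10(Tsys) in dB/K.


G/T = 22.110 - 10*log10(88.580) = 22.110 - 19.47336 = 2.637 dB/K

2.637 dB/K


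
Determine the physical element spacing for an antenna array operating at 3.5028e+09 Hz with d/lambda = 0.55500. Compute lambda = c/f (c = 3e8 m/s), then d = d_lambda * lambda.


lambda = c / f = 3.0000e+08 / 3.5028e+09 = 0.08564577 m
d = 0.55500 * 0.08564577 = 0.04753 m

0.04753 m


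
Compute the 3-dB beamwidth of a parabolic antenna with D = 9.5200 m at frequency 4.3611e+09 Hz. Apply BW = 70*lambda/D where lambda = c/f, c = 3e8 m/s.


lambda = c / f = 3.0000e+08 / 4.3611e+09 = 0.06878998 m
BW = 70 * 0.06878998 / 9.5200 = 0.5058 deg

0.5058 deg


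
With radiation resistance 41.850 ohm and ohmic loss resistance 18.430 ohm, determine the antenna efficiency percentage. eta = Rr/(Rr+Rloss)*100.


eta = 41.850 / (41.850 + 18.430) * 100 = 69.43%

69.43%


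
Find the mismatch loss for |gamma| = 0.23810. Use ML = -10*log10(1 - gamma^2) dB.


ML = -10 * log10(1 - 0.23810^2) = -10 * log10(0.94330839) = 0.2535 dB

0.2535 dB


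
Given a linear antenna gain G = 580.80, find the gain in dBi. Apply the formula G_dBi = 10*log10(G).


G_dBi = 10 * log10(580.80) = 27.64 dBi

27.64 dBi


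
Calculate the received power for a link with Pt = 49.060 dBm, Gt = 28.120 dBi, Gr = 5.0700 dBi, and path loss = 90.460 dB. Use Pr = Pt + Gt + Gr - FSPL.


Pr = 49.060 + 28.120 + 5.0700 - 90.460 = -8.21 dBm

-8.21 dBm
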